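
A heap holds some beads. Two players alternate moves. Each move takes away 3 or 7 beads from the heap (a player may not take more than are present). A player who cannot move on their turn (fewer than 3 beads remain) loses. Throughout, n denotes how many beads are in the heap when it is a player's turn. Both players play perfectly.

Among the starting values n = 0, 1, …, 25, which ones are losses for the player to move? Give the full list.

Work bottom-up. With no move the player to move loses. Otherwise the position is W if at least one move leads to an L position for the opponent, and L if every move leads to a W.
n=0: no move → L
n=1: no move → L
n=2: no move → L
n=3: can move to 0, which is L ⇒ W
n=4: can move to 1, which is L ⇒ W
n=5: can move to 2, which is L ⇒ W
n=6: the only move is to 3(W), a W ⇒ L
n=7: can move to 0, which is L ⇒ W
n=8: can move to 1, which is L ⇒ W
n=9: can move to 6, which is L ⇒ W
n=10: moves to 7(W), 3(W); every one is W ⇒ L
n=11: moves to 8(W), 4(W); every one is W ⇒ L
n=12: moves to 9(W), 5(W); every one is W ⇒ L
n=13: can move to 10, which is L ⇒ W
n=14: can move to 11, which is L ⇒ W
n=15: can move to 12, which is L ⇒ W
n=16: moves to 13(W), 9(W); every one is W ⇒ L
n=17: can move to 10, which is L ⇒ W
n=18: can move to 11, which is L ⇒ W
n=19: can move to 16, which is L ⇒ W
n=20: moves to 17(W), 13(W); every one is W ⇒ L
n=21: moves to 18(W), 14(W); every one is W ⇒ L
n=22: moves to 19(W), 15(W); every one is W ⇒ L
n=23: can move to 20, which is L ⇒ W
n=24: can move to 21, which is L ⇒ W
n=25: can move to 22, which is L ⇒ W
The losing starting values of n are exactly the entries labelled L in this table (11 of them).

0, 1, 2, 6, 10, 11, 12, 16, 20, 21, 22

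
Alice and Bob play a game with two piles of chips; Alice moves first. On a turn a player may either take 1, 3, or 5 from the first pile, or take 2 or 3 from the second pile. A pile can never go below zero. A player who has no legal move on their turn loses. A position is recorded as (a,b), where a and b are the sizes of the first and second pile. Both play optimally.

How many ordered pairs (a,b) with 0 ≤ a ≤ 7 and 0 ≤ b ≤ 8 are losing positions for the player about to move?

32

Build the W/L table. Terminal = L. A non-terminal position is W if it has a move to some L; otherwise it is L.
Every move lowers a or b (never raises either), so fill the grid row by row in increasing a, and left to right within a row: each cell's successors are then already labelled.
      b=0  b=1  b=2  b=3  b=4  b=5  b=6  b=7  b=8
a=0:    L    L    W    W    W    L    L    W    W
a=1:    W    W    L    L    W    W    W    L    L
a=2:    L    L    W    W    W    L    L    W    W
a=3:    W    W    L    L    W    W    W    L    L
a=4:    L    L    W    W    W    L    L    W    W
a=5:    W    W    L    L    W    W    W    L    L
a=6:    L    L    W    W    W    L    L    W    W
a=7:    W    W    L    L    W    W    W    L    L
Cells with no legal move (terminal, hence L): (0,0), (0,1).
The remaining L cells, each justified by listing all of its moves:
(0,5): L (options (0,3)(W), (0,2)(W) are all W)
(0,6): L (options (0,4)(W), (0,3)(W) are all W)
(1,2): L (options (0,2)(W), (1,0)(W) are all W)
(1,3): L (options (0,3)(W), (1,1)(W), (1,0)(W) are all W)
(1,7): L (options (0,7)(W), (1,5)(W), (1,4)(W) are all W)
(1,8): L (options (0,8)(W), (1,6)(W), (1,5)(W) are all W)
(2,0): L (sole option (1,0)(W) is W)
(2,1): L (sole option (1,1)(W) is W)
(2,5): L (options (1,5)(W), (2,3)(W), (2,2)(W) are all W)
(2,6): L (options (1,6)(W), (2,4)(W), (2,3)(W) are all W)
(3,2): L (options (2,2)(W), (0,2)(W), (3,0)(W) are all W)
(3,3): L (options (2,3)(W), (0,3)(W), (3,1)(W), (3,0)(W) are all W)
(3,7): L (options (2,7)(W), (0,7)(W), (3,5)(W), (3,4)(W) are all W)
(3,8): L (options (2,8)(W), (0,8)(W), (3,6)(W), (3,5)(W) are all W)
(4,0): L (options (3,0)(W), (1,0)(W) are all W)
(4,1): L (options (3,1)(W), (1,1)(W) are all W)
(4,5): L (options (3,5)(W), (1,5)(W), (4,3)(W), (4,2)(W) are all W)
(4,6): L (options (3,6)(W), (1,6)(W), (4,4)(W), (4,3)(W) are all W)
(5,2): L (options (4,2)(W), (2,2)(W), (0,2)(W), (5,0)(W) are all W)
(5,3): L (options (4,3)(W), (2,3)(W), (0,3)(W), (5,1)(W), (5,0)(W) are all W)
(5,7): L (options (4,7)(W), (2,7)(W), (0,7)(W), (5,5)(W), (5,4)(W) are all W)
(5,8): L (options (4,8)(W), (2,8)(W), (0,8)(W), (5,6)(W), (5,5)(W) are all W)
(6,0): L (options (5,0)(W), (3,0)(W), (1,0)(W) are all W)
(6,1): L (options (5,1)(W), (3,1)(W), (1,1)(W) are all W)
(6,5): L (options (5,5)(W), (3,5)(W), (1,5)(W), (6,3)(W), (6,2)(W) are all W)
(6,6): L (options (5,6)(W), (3,6)(W), (1,6)(W), (6,4)(W), (6,3)(W) are all W)
(7,2): L (options (6,2)(W), (4,2)(W), (2,2)(W), (7,0)(W) are all W)
(7,3): L (options (6,3)(W), (4,3)(W), (2,3)(W), (7,1)(W), (7,0)(W) are all W)
(7,7): L (options (6,7)(W), (4,7)(W), (2,7)(W), (7,5)(W), (7,4)(W) are all W)
(7,8): L (options (6,8)(W), (4,8)(W), (2,8)(W), (7,6)(W), (7,5)(W) are all W)
Every other cell has at least one move into one of the L cells above, so it is W.
L cells per row: a=0: 4, a=1: 4, a=2: 4, a=3: 4, a=4: 4, a=5: 4, a=6: 4, a=7: 4; total 32.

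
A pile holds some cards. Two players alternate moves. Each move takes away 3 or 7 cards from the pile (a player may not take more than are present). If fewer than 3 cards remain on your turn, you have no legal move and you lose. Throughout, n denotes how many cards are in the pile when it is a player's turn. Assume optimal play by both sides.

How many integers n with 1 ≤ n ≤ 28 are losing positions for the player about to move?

Use the standard recursion: the mover loses at a terminal position; elsewhere, the mover wins exactly when some move hands the opponent an L position.
n=0: no move → L
n=1: no move → L
n=2: no move → L
n=3: can move to 0, which is L ⇒ W
n=4: can move to 1, which is L ⇒ W
n=5: can move to 2, which is L ⇒ W
n=6: the only move is to 3(W), a W ⇒ L
n=7: can move to 0, which is L ⇒ W
n=8: can move to 1, which is L ⇒ W
n=9: can move to 6, which is L ⇒ W
n=10: moves to 7(W), 3(W); every one is W ⇒ L
n=11: moves to 8(W), 4(W); every one is W ⇒ L
n=12: moves to 9(W), 5(W); every one is W ⇒ L
n=13: can move to 10, which is L ⇒ W
n=14: can move to 11, which is L ⇒ W
n=15: can move to 12, which is L ⇒ W
n=16: moves to 13(W), 9(W); every one is W ⇒ L
n=17: can move to 10, which is L ⇒ W
n=18: can move to 11, which is L ⇒ W
n=19: can move to 16, which is L ⇒ W
n=20: moves to 17(W), 13(W); every one is W ⇒ L
n=21: moves to 18(W), 14(W); every one is W ⇒ L
n=22: moves to 19(W), 15(W); every one is W ⇒ L
n=23: can move to 20, which is L ⇒ W
n=24: can move to 21, which is L ⇒ W
n=25: can move to 22, which is L ⇒ W
n=26: moves to 23(W), 19(W); every one is W ⇒ L
n=27: can move to 20, which is L ⇒ W
n=28: can move to 21, which is L ⇒ W
L entries with 1 ≤ n ≤ 28 (n=0 is outside the asked range and is not counted): n = 1, 2, 6, 10, 11, 12, 16, 20, 21, 22, 26; that makes 11.

11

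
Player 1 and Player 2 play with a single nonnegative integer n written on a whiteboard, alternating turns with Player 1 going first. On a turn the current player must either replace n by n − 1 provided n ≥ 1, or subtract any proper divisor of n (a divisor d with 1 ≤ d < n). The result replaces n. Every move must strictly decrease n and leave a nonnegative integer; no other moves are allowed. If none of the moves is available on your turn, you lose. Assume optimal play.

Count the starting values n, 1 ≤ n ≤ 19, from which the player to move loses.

9

Build the W/L table. Terminal = L. A non-terminal position is W if it has a move to some L; otherwise it is L.
n=0: no move → L
n=1: reaches L-position 0 → W
n=2: only reaches 1(W), which is W → L
n=3: reaches L-position 2 → W
n=4: reaches L-position 2 → W
n=5: only reaches 4(W), which is W → L
n=6: reaches L-position 5 → W
n=7: only reaches 6(W), which is W → L
n=8: reaches L-position 7 → W
n=9: only reaches 6(W), 8(W), all W → L
n=10: reaches L-position 5 → W
n=11: only reaches 10(W), which is W → L
n=12: reaches L-position 9 → W
n=13: only reaches 12(W), which is W → L
n=14: reaches L-position 7 → W
n=15: only reaches 10(W), 12(W), 14(W), all W → L
n=16: reaches L-position 15 → W
n=17: only reaches 16(W), which is W → L
n=18: reaches L-position 9 → W
n=19: only reaches 18(W), which is W → L
L entries with 1 ≤ n ≤ 19 (n=0 is outside the asked range and is not counted): n = 2, 5, 7, 9, 11, 13, 15, 17, 19; that makes 9.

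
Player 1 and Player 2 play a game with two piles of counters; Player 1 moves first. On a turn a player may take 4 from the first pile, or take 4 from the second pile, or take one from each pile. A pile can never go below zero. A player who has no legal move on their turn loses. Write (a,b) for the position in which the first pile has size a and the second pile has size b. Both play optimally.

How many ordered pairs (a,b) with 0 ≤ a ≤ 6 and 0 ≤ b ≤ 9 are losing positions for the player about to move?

33

Compute win/loss labels from the base case upward. A position with no move is L. Any other position is W if it can reach an L in one move, else L.
Every move lowers a or b (never raises either), so fill the grid row by row in increasing a, and left to right within a row: each cell's successors are then already labelled.
      b=0  b=1  b=2  b=3  b=4  b=5  b=6  b=7  b=8  b=9
a=0:    L    L    L    L    W    W    W    W    L    L
a=1:    L    W    W    W    W    L    L    L    L    W
a=2:    L    W    L    L    W    L    W    W    W    W
a=3:    L    W    L    W    W    L    W    L    L    W
a=4:    W    W    W    W    L    L    W    L    W    W
a=5:    W    L    L    L    L    W    W    W    W    L
a=6:    W    L    W    W    W    W    L    L    L    L
Cells with no legal move (terminal, hence L): (0,0), (0,1), (0,2), (0,3), (1,0), (2,0), (3,0).
The remaining L cells, each justified by listing all of its moves:
(0,8): →(0,4)(W) only, which is W, so L
(0,9): →(0,5)(W) only, which is W, so L
(1,5): →(1,1)(W), (0,4)(W) — all W, so L
(1,6): →(1,2)(W), (0,5)(W) — all W, so L
(1,7): →(1,3)(W), (0,6)(W) — all W, so L
(1,8): →(1,4)(W), (0,7)(W) — all W, so L
(2,2): →(1,1)(W) only, which is W, so L
(2,3): →(1,2)(W) only, which is W, so L
(2,5): →(2,1)(W), (1,4)(W) — all W, so L
(3,2): →(2,1)(W) only, which is W, so L
(3,5): →(3,1)(W), (2,4)(W) — all W, so L
(3,7): →(3,3)(W), (2,6)(W) — all W, so L
(3,8): →(3,4)(W), (2,7)(W) — all W, so L
(4,4): →(0,4)(W), (4,0)(W), (3,3)(W) — all W, so L
(4,5): →(0,5)(W), (4,1)(W), (3,4)(W) — all W, so L
(4,7): →(0,7)(W), (4,3)(W), (3,6)(W) — all W, so L
(5,1): →(1,1)(W), (4,0)(W) — all W, so L
(5,2): →(1,2)(W), (4,1)(W) — all W, so L
(5,3): →(1,3)(W), (4,2)(W) — all W, so L
(5,4): →(1,4)(W), (5,0)(W), (4,3)(W) — all W, so L
(5,9): →(1,9)(W), (5,5)(W), (4,8)(W) — all W, so L
(6,1): →(2,1)(W), (5,0)(W) — all W, so L
(6,6): →(2,6)(W), (6,2)(W), (5,5)(W) — all W, so L
(6,7): →(2,7)(W), (6,3)(W), (5,6)(W) — all W, so L
(6,8): →(2,8)(W), (6,4)(W), (5,7)(W) — all W, so L
(6,9): →(2,9)(W), (6,5)(W), (5,8)(W) — all W, so L
Every other cell has at least one move into one of the L cells above, so it is W.
L cells per row: a=0: 6, a=1: 5, a=2: 4, a=3: 5, a=4: 3, a=5: 5, a=6: 5; total 33.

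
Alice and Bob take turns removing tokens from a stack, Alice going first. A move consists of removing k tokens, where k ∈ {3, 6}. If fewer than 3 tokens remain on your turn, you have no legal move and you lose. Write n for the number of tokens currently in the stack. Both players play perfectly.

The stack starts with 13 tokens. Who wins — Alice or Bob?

Label each position W (a win for the player to move) or L (a loss). A position with no legal move is L; any other position is W exactly when some move reaches an L, and L when every move reaches a W.
n=0: no move → L
n=1: no move → L
n=2: no move → L
n=3: W (go to 0, an L position)
n=4: W (go to 1, an L position)
n=5: W (go to 2, an L position)
n=6: W (go to 0, an L position)
n=7: W (go to 1, an L position)
n=8: W (go to 2, an L position)
n=9: L (options 6(W), 3(W) are all W)
n=10: L (options 7(W), 4(W) are all W)
n=11: L (options 8(W), 5(W) are all W)
n=12: W (go to 9, an L position)
n=13: W (go to 10, an L position)
From 13 Alice can remove 3, leaving 10, reaching an L position.

Alice wins.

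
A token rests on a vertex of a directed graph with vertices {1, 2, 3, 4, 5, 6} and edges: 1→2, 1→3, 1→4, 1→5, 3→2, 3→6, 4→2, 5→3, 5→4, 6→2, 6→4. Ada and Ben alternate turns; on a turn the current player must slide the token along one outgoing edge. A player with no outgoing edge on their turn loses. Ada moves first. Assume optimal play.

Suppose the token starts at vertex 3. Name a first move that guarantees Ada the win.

Classify positions by backward induction: terminal positions (no move available) are L. From any other position, the mover wins iff some move reaches an L.
Every edge goes from a vertex to one that appears earlier in the order 2, 4, 6, 3, 5, 1, so processing vertices in that order labels each vertex after all of its successors.
2: no outgoing edge → L
4: reaches L-position 2 → W
6: reaches L-position 2 → W
3: reaches L-position 2 → W
5: only reaches 3(W), 4(W), all W → L
1: reaches L-position 5 → W
From 3, the L positions reachable in one move are: 2.

Move to 2.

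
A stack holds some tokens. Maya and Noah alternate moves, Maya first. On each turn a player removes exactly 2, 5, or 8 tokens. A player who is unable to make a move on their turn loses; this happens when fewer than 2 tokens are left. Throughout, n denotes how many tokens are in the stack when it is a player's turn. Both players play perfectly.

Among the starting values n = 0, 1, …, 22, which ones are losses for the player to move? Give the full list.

0, 1, 4, 7, 10, 11, 14, 17, 20, 21

Use the standard recursion: the mover loses at a terminal position; elsewhere, the mover wins exactly when some move hands the opponent an L position.
n=0: no move → L
n=1: no move → L
n=2: →0(L), so W
n=3: →1(L), so W
n=4: →2(W) only, which is W, so L
n=5: →0(L), so W
n=6: →4(L), so W
n=7: →5(W), 2(W) — all W, so L
n=8: →0(L), so W
n=9: →7(L), so W
n=10: →8(W), 5(W), 2(W) — all W, so L
n=11: →9(W), 6(W), 3(W) — all W, so L
n=12: →10(L), so W
n=13: →11(L), so W
n=14: →12(W), 9(W), 6(W) — all W, so L
n=15: →10(L), so W
n=16: →14(L), so W
n=17: →15(W), 12(W), 9(W) — all W, so L
n=18: →10(L), so W
n=19: →17(L), so W
n=20: →18(W), 15(W), 12(W) — all W, so L
n=21: →19(W), 16(W), 13(W) — all W, so L
n=22: →20(L), so W
Reading off the rows marked L gives the requested list; there are 10 such values of n.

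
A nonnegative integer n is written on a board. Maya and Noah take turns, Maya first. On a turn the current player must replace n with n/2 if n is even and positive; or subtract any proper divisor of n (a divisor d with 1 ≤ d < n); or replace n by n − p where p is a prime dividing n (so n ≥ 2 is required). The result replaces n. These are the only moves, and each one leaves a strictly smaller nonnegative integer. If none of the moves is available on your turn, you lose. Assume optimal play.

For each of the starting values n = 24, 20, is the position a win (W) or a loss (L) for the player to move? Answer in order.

Compute win/loss labels from the base case upward. A position with no move is L. Any other position is W if it can reach an L in one move, else L.
n=0: no move → L
n=1: no move → L
n=2: W (go to 0, an L position)
n=3: W (go to 0, an L position)
n=4: L (options 2(W), 3(W) are all W)
n=5: W (go to 0, an L position)
n=6: W (go to 4, an L position)
n=7: W (go to 0, an L position)
n=8: W (go to 4, an L position)
n=9: L (options 6(W), 8(W) are all W)
n=10: W (go to 9, an L position)
n=11: W (go to 0, an L position)
n=12: W (go to 9, an L position)
n=13: W (go to 0, an L position)
n=14: L (options 7(W), 12(W), 13(W) are all W)
n=15: W (go to 14, an L position)
n=16: W (go to 14, an L position)
n=17: W (go to 0, an L position)
n=18: W (go to 9, an L position)
n=19: W (go to 0, an L position)
n=20: L (options 10(W), 15(W), 16(W), 18(W), 19(W) are all W)
n=21: W (go to 14, an L position)
n=22: W (go to 20, an L position)
n=23: W (go to 0, an L position)
n=24: W (go to 20, an L position)

24: W, 20: L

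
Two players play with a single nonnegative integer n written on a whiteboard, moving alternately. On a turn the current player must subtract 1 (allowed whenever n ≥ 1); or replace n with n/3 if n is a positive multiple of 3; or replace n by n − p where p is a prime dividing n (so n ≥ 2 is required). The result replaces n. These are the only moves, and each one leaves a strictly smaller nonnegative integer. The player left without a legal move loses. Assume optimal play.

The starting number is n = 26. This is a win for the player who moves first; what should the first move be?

Build the W/L table. Terminal = L. A non-terminal position is W if it has a move to some L; otherwise it is L.
n=0: no move → L
n=1: reaches L-position 0 → W
n=2: reaches L-position 0 → W
n=3: reaches L-position 0 → W
n=4: only reaches 2(W), 3(W), all W → L
n=5: reaches L-position 0 → W
n=6: reaches L-position 4 → W
n=7: reaches L-position 0 → W
n=8: only reaches 6(W), 7(W), all W → L
n=9: reaches L-position 8 → W
n=10: reaches L-position 8 → W
n=11: reaches L-position 0 → W
n=12: reaches L-position 4 → W
n=13: reaches L-position 0 → W
n=14: only reaches 7(W), 12(W), 13(W), all W → L
n=15: reaches L-position 14 → W
n=16: reaches L-position 14 → W
n=17: reaches L-position 0 → W
n=18: only reaches 6(W), 15(W), 16(W), 17(W), all W → L
n=19: reaches L-position 0 → W
n=20: reaches L-position 18 → W
n=21: reaches L-position 14 → W
n=22: only reaches 11(W), 20(W), 21(W), all W → L
n=23: reaches L-position 0 → W
n=24: reaches L-position 8 → W
n=25: only reaches 20(W), 24(W), all W → L
n=26: reaches L-position 25 → W
From 26, the L positions reachable in one move are: 25.

Move to 25.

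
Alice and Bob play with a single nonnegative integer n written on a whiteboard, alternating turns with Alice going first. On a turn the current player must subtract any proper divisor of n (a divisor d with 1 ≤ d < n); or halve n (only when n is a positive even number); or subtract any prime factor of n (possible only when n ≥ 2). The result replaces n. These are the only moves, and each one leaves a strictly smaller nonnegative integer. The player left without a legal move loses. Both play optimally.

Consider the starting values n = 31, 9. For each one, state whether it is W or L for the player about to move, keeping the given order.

Compute win/loss labels from the base case upward. A position with no move is L. Any other position is W if it can reach an L in one move, else L.
n=0: no move → L
n=1: no move → L
n=2: W (go to 0, an L position)
n=3: W (go to 0, an L position)
n=4: L (options 2(W), 3(W) are all W)
n=5: W (go to 0, an L position)
n=6: W (go to 4, an L position)
n=7: W (go to 0, an L position)
n=8: W (go to 4, an L position)
n=9: L (options 6(W), 8(W) are all W)
n=10: W (go to 9, an L position)
n=11: W (go to 0, an L position)
n=12: W (go to 9, an L position)
n=13: W (go to 0, an L position)
n=14: L (options 7(W), 12(W), 13(W) are all W)
n=15: W (go to 14, an L position)
n=16: W (go to 14, an L position)
n=17: W (go to 0, an L position)
n=18: W (go to 9, an L position)
n=19: W (go to 0, an L position)
n=20: L (options 10(W), 15(W), 16(W), 18(W), 19(W) are all W)
n=21: W (go to 14, an L position)
n=22: W (go to 20, an L position)
n=23: W (go to 0, an L position)
n=24: W (go to 20, an L position)
n=25: W (go to 20, an L position)
n=26: L (options 13(W), 24(W), 25(W) are all W)
n=27: W (go to 26, an L position)
n=28: W (go to 14, an L position)
n=29: W (go to 0, an L position)
n=30: W (go to 20, an L position)
n=31: W (go to 0, an L position)

31: W, 9: L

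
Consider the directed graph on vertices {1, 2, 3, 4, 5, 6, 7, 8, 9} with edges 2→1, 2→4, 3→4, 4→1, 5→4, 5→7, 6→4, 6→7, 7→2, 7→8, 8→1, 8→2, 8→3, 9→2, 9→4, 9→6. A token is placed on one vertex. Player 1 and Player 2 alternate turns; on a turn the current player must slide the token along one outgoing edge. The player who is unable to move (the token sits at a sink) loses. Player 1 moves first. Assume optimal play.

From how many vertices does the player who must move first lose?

Classify positions by backward induction: terminal positions (no move available) are L. From any other position, the mover wins iff some move reaches an L.
Every edge goes from a vertex to one that appears earlier in the order 1, 4, 3, 2, 8, 7, 6, 9, 5, so processing vertices in that order labels each vertex after all of its successors.
1: no outgoing edge → L
4: →1(L), so W
3: →4(W) only, which is W, so L
2: →1(L), so W
8: →3(L), so W
7: →8(W), 2(W) — all W, so L
6: →7(L), so W
9: →6(W), 2(W), 4(W) — all W, so L
5: →7(L), so W
The L vertices are 1, 3, 7, 9; that is 4 in all.

4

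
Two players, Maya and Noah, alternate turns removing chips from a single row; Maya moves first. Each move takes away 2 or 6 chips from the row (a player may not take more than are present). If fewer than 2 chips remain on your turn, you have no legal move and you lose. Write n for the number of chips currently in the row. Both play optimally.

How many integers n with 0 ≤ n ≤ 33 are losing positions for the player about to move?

Classify positions by backward induction: terminal positions (no move available) are L. From any other position, the mover wins iff some move reaches an L.
n=0: no move → L
n=1: no move → L
n=2: can move to 0, which is L ⇒ W
n=3: can move to 1, which is L ⇒ W
n=4: the only move is to 2(W), a W ⇒ L
n=5: the only move is to 3(W), a W ⇒ L
n=6: can move to 4, which is L ⇒ W
n=7: can move to 5, which is L ⇒ W
n=8: moves to 6(W), 2(W); every one is W ⇒ L
n=9: moves to 7(W), 3(W); every one is W ⇒ L
n=10: can move to 8, which is L ⇒ W
n=11: can move to 9, which is L ⇒ W
n=12: moves to 10(W), 6(W); every one is W ⇒ L
n=13: moves to 11(W), 7(W); every one is W ⇒ L
n=14: can move to 12, which is L ⇒ W
n=15: can move to 13, which is L ⇒ W
n=16: moves to 14(W), 10(W); every one is W ⇒ L
n=17: moves to 15(W), 11(W); every one is W ⇒ L
n=18: can move to 16, which is L ⇒ W
n=19: can move to 17, which is L ⇒ W
n=20: moves to 18(W), 14(W); every one is W ⇒ L
n=21: moves to 19(W), 15(W); every one is W ⇒ L
n=22: can move to 20, which is L ⇒ W
n=23: can move to 21, which is L ⇒ W
n=24: moves to 22(W), 18(W); every one is W ⇒ L
n=25: moves to 23(W), 19(W); every one is W ⇒ L
n=26: can move to 24, which is L ⇒ W
n=27: can move to 25, which is L ⇒ W
n=28: moves to 26(W), 22(W); every one is W ⇒ L
n=29: moves to 27(W), 23(W); every one is W ⇒ L
n=30: can move to 28, which is L ⇒ W
n=31: can move to 29, which is L ⇒ W
n=32: moves to 30(W), 26(W); every one is W ⇒ L
n=33: moves to 31(W), 27(W); every one is W ⇒ L
L entries with 0 ≤ n ≤ 33: n = 0, 1, 4, 5, 8, 9, 12, 13, 16, 17, 20, 21, 24, 25, 28, 29, 32, 33; that makes 18.

18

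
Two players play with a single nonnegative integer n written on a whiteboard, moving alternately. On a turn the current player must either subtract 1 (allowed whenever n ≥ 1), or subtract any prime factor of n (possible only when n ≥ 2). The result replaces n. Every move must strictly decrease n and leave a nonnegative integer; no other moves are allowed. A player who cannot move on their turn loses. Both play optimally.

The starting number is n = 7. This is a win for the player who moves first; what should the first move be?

Classify positions by backward induction: terminal positions (no move available) are L. From any other position, the mover wins iff some move reaches an L.
n=0: no move → L
n=1: →0(L), so W
n=2: →0(L), so W
n=3: →0(L), so W
n=4: →2(W), 3(W) — all W, so L
n=5: →0(L), so W
n=6: →4(L), so W
n=7: →0(L), so W
From 7, the L positions reachable in one move are: 0.

Move to 0.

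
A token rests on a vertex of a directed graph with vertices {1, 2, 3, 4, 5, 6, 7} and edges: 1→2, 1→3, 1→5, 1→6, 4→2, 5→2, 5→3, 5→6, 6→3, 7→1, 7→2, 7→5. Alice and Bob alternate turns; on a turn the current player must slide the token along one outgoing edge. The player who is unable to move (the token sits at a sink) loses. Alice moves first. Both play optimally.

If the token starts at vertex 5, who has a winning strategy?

Work bottom-up. With no move the player to move loses. Otherwise the position is W if at least one move leads to an L position for the opponent, and L if every move leads to a W.
Every edge goes from a vertex to one that appears earlier in the order 2, 3, 6, 5, 1, 7, 4, so processing vertices in that order labels each vertex after all of its successors.
2: no outgoing edge → L
3: no outgoing edge → L
6: reaches L-position 3 → W
5: reaches L-position 3 → W
1: reaches L-position 3 → W
7: reaches L-position 2 → W
4: reaches L-position 2 → W
The starting position 5 is W: Alice should move to 3, handing over an L position.

Alice wins.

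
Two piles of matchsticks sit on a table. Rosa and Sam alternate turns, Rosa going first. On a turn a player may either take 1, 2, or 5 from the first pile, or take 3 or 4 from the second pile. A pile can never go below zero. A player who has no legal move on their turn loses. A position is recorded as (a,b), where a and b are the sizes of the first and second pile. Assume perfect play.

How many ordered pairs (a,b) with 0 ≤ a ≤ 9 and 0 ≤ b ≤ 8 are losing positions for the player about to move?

Classify positions by backward induction: terminal positions (no move available) are L. From any other position, the mover wins iff some move reaches an L.
Every move lowers a or b (never raises either), so fill the grid row by row in increasing a, and left to right within a row: each cell's successors are then already labelled.
      b=0  b=1  b=2  b=3  b=4  b=5  b=6  b=7  b=8
a=0:    L    L    L    W    W    W    W    L    L
a=1:    W    W    W    L    L    L    W    W    W
a=2:    W    W    W    W    W    W    L    W    W
a=3:    L    L    L    W    W    W    W    L    L
a=4:    W    W    W    L    L    L    W    W    W
a=5:    W    W    W    W    W    W    L    W    W
a=6:    L    L    L    W    W    W    W    L    L
a=7:    W    W    W    L    L    L    W    W    W
a=8:    W    W    W    W    W    W    L    W    W
a=9:    L    L    L    W    W    W    W    L    L
Cells with no legal move (terminal, hence L): (0,0), (0,1), (0,2).
The remaining L cells, each justified by listing all of its moves:
(0,7): moves to (0,4)(W), (0,3)(W); every one is W ⇒ L
(0,8): moves to (0,5)(W), (0,4)(W); every one is W ⇒ L
(1,3): moves to (0,3)(W), (1,0)(W); every one is W ⇒ L
(1,4): moves to (0,4)(W), (1,1)(W), (1,0)(W); every one is W ⇒ L
(1,5): moves to (0,5)(W), (1,2)(W), (1,1)(W); every one is W ⇒ L
(2,6): moves to (1,6)(W), (0,6)(W), (2,3)(W), (2,2)(W); every one is W ⇒ L
(3,0): moves to (2,0)(W), (1,0)(W); every one is W ⇒ L
(3,1): moves to (2,1)(W), (1,1)(W); every one is W ⇒ L
(3,2): moves to (2,2)(W), (1,2)(W); every one is W ⇒ L
(3,7): moves to (2,7)(W), (1,7)(W), (3,4)(W), (3,3)(W); every one is W ⇒ L
(3,8): moves to (2,8)(W), (1,8)(W), (3,5)(W), (3,4)(W); every one is W ⇒ L
(4,3): moves to (3,3)(W), (2,3)(W), (4,0)(W); every one is W ⇒ L
(4,4): moves to (3,4)(W), (2,4)(W), (4,1)(W), (4,0)(W); every one is W ⇒ L
(4,5): moves to (3,5)(W), (2,5)(W), (4,2)(W), (4,1)(W); every one is W ⇒ L
(5,6): moves to (4,6)(W), (3,6)(W), (0,6)(W), (5,3)(W), (5,2)(W); every one is W ⇒ L
(6,0): moves to (5,0)(W), (4,0)(W), (1,0)(W); every one is W ⇒ L
(6,1): moves to (5,1)(W), (4,1)(W), (1,1)(W); every one is W ⇒ L
(6,2): moves to (5,2)(W), (4,2)(W), (1,2)(W); every one is W ⇒ L
(6,7): moves to (5,7)(W), (4,7)(W), (1,7)(W), (6,4)(W), (6,3)(W); every one is W ⇒ L
(6,8): moves to (5,8)(W), (4,8)(W), (1,8)(W), (6,5)(W), (6,4)(W); every one is W ⇒ L
(7,3): moves to (6,3)(W), (5,3)(W), (2,3)(W), (7,0)(W); every one is W ⇒ L
(7,4): moves to (6,4)(W), (5,4)(W), (2,4)(W), (7,1)(W), (7,0)(W); every one is W ⇒ L
(7,5): moves to (6,5)(W), (5,5)(W), (2,5)(W), (7,2)(W), (7,1)(W); every one is W ⇒ L
(8,6): moves to (7,6)(W), (6,6)(W), (3,6)(W), (8,3)(W), (8,2)(W); every one is W ⇒ L
(9,0): moves to (8,0)(W), (7,0)(W), (4,0)(W); every one is W ⇒ L
(9,1): moves to (8,1)(W), (7,1)(W), (4,1)(W); every one is W ⇒ L
(9,2): moves to (8,2)(W), (7,2)(W), (4,2)(W); every one is W ⇒ L
(9,7): moves to (8,7)(W), (7,7)(W), (4,7)(W), (9,4)(W), (9,3)(W); every one is W ⇒ L
(9,8): moves to (8,8)(W), (7,8)(W), (4,8)(W), (9,5)(W), (9,4)(W); every one is W ⇒ L
Every other cell has at least one move into one of the L cells above, so it is W.
L cells per row: a=0: 5, a=1: 3, a=2: 1, a=3: 5, a=4: 3, a=5: 1, a=6: 5, a=7: 3, a=8: 1, a=9: 5; total 32.

32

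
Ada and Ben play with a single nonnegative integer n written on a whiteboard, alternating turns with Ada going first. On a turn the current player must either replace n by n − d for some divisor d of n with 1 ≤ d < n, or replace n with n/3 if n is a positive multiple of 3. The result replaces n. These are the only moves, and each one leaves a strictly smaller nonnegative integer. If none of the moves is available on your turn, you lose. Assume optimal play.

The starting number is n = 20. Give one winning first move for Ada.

Move to 15.

Work bottom-up. With no move the player to move loses. Otherwise the position is W if at least one move leads to an L position for the opponent, and L if every move leads to a W.
n=0: no move → L
n=1: no move → L
n=2: →1(L), so W
n=3: →1(L), so W
n=4: →2(W), 3(W) — all W, so L
n=5: →4(L), so W
n=6: →4(L), so W
n=7: →6(W) only, which is W, so L
n=8: →4(L), so W
n=9: →3(W), 6(W), 8(W) — all W, so L
n=10: →9(L), so W
n=11: →10(W) only, which is W, so L
n=12: →4(L), so W
n=13: →12(W) only, which is W, so L
n=14: →7(L), so W
n=15: →5(W), 10(W), 12(W), 14(W) — all W, so L
n=16: →15(L), so W
n=17: →16(W) only, which is W, so L
n=18: →9(L), so W
n=19: →18(W) only, which is W, so L
n=20: →15(L), so W
From 20, the L positions reachable in one move are: 15, 19. Any move reaching one of these is winning.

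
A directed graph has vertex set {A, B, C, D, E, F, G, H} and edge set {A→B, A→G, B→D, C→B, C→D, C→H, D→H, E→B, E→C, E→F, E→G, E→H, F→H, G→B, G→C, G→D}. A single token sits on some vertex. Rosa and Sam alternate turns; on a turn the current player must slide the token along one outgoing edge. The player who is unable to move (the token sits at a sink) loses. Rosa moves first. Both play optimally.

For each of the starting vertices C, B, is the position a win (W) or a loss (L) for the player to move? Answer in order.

Compute win/loss labels from the base case upward. A position with no move is L. Any other position is W if it can reach an L in one move, else L.
Every edge goes from a vertex to one that appears earlier in the order H, D, B, C, G, A, F, E, so processing vertices in that order labels each vertex after all of its successors.
H: no outgoing edge → L
D: reaches L-position H → W
B: only reaches D(W), which is W → L
C: reaches L-position B → W
G: reaches L-position B → W
A: reaches L-position B → W
F: reaches L-position H → W
E: reaches L-position B → W

C: W, B: L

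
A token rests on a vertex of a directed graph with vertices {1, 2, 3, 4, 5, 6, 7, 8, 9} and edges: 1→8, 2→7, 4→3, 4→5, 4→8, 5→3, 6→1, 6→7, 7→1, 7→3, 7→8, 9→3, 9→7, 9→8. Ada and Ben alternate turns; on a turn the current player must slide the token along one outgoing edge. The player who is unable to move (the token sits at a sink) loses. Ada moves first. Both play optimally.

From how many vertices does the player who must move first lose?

Label each position W (a win for the player to move) or L (a loss). A position with no legal move is L; any other position is W exactly when some move reaches an L, and L when every move reaches a W.
Every edge goes from a vertex to one that appears earlier in the order 8, 3, 5, 1, 4, 7, 6, 9, 2, so processing vertices in that order labels each vertex after all of its successors.
8: no outgoing edge → L
3: no outgoing edge → L
5: reaches L-position 3 → W
1: reaches L-position 8 → W
4: reaches L-position 3 → W
7: reaches L-position 3 → W
6: only reaches 7(W), 1(W), all W → L
9: reaches L-position 3 → W
2: only reaches 7(W), which is W → L
The L vertices are 2, 3, 6, 8; that is 4 in all.

4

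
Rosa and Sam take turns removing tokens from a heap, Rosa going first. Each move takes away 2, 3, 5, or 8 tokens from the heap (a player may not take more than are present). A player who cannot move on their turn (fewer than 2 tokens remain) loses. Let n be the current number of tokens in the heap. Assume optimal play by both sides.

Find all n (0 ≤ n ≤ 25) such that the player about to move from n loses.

0, 1, 7, 11, 17, 18, 24

Classify positions by backward induction: terminal positions (no move available) are L. From any other position, the mover wins iff some move reaches an L.
n=0: no move → L
n=1: no move → L
n=2: can move to 0, which is L ⇒ W
n=3: can move to 1, which is L ⇒ W
n=4: can move to 1, which is L ⇒ W
n=5: can move to 0, which is L ⇒ W
n=6: can move to 1, which is L ⇒ W
n=7: moves to 5(W), 4(W), 2(W); every one is W ⇒ L
n=8: can move to 0, which is L ⇒ W
n=9: can move to 7, which is L ⇒ W
n=10: can move to 7, which is L ⇒ W
n=11: moves to 9(W), 8(W), 6(W), 3(W); every one is W ⇒ L
n=12: can move to 7, which is L ⇒ W
n=13: can move to 11, which is L ⇒ W
n=14: can move to 11, which is L ⇒ W
n=15: can move to 7, which is L ⇒ W
n=16: can move to 11, which is L ⇒ W
n=17: moves to 15(W), 14(W), 12(W), 9(W); every one is W ⇒ L
n=18: moves to 16(W), 15(W), 13(W), 10(W); every one is W ⇒ L
n=19: can move to 17, which is L ⇒ W
n=20: can move to 18, which is L ⇒ W
n=21: can move to 18, which is L ⇒ W
n=22: can move to 17, which is L ⇒ W
n=23: can move to 18, which is L ⇒ W
n=24: moves to 22(W), 21(W), 19(W), 16(W); every one is W ⇒ L
n=25: can move to 17, which is L ⇒ W
The losing starting values of n are exactly the entries labelled L in this table (7 of them).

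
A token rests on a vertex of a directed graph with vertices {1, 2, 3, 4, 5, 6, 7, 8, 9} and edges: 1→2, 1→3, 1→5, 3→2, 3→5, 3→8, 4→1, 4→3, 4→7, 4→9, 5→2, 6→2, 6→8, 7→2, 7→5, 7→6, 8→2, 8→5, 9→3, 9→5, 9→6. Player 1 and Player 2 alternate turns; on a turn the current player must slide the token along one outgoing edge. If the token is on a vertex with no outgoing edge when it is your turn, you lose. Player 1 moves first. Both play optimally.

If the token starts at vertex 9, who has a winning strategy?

Classify positions by backward induction: terminal positions (no move available) are L. From any other position, the mover wins iff some move reaches an L.
Every edge goes from a vertex to one that appears earlier in the order 2, 5, 8, 6, 7, 3, 1, 9, 4, so processing vertices in that order labels each vertex after all of its successors.
2: no outgoing edge → L
5: can move to 2, which is L ⇒ W
8: can move to 2, which is L ⇒ W
6: can move to 2, which is L ⇒ W
7: can move to 2, which is L ⇒ W
3: can move to 2, which is L ⇒ W
1: can move to 2, which is L ⇒ W
9: moves to 3(W), 6(W), 5(W); every one is W ⇒ L
4: can move to 9, which is L ⇒ W
Every move from 9 reaches a W position, so the mover loses.

Player 2 wins.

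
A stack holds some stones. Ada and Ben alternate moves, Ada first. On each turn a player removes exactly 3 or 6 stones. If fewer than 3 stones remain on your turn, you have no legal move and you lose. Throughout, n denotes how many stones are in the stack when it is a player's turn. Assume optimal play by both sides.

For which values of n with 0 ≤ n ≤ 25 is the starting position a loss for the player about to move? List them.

Label each position W (a win for the player to move) or L (a loss). A position with no legal move is L; any other position is W exactly when some move reaches an L, and L when every move reaches a W.
n=0: no move → L
n=1: no move → L
n=2: no move → L
n=3: W (go to 0, an L position)
n=4: W (go to 1, an L position)
n=5: W (go to 2, an L position)
n=6: W (go to 0, an L position)
n=7: W (go to 1, an L position)
n=8: W (go to 2, an L position)
n=9: L (options 6(W), 3(W) are all W)
n=10: L (options 7(W), 4(W) are all W)
n=11: L (options 8(W), 5(W) are all W)
n=12: W (go to 9, an L position)
n=13: W (go to 10, an L position)
n=14: W (go to 11, an L position)
n=15: W (go to 9, an L position)
n=16: W (go to 10, an L position)
n=17: W (go to 11, an L position)
n=18: L (options 15(W), 12(W) are all W)
n=19: L (options 16(W), 13(W) are all W)
n=20: L (options 17(W), 14(W) are all W)
n=21: W (go to 18, an L position)
n=22: W (go to 19, an L position)
n=23: W (go to 20, an L position)
n=24: W (go to 18, an L position)
n=25: W (go to 19, an L position)
The losing starting values of n are exactly the entries labelled L in this table (9 of them).

0, 1, 2, 9, 10, 11, 18, 19, 20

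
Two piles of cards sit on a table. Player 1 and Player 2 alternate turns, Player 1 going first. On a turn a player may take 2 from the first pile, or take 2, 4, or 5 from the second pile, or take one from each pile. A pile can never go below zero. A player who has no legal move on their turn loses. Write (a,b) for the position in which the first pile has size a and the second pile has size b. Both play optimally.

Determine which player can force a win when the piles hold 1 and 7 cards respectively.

Player 1 wins.

Use the standard recursion: the mover loses at a terminal position; elsewhere, the mover wins exactly when some move hands the opponent an L position.
No move ever increases a pile, so every position that can arise here has a ≤ 1 and b ≤ 7; it is enough to label the cells with 0 ≤ a ≤ 1 and 0 ≤ b ≤ 7.
Every move lowers a or b (never raises either), so fill the grid row by row in increasing a, and left to right within a row: each cell's successors are then already labelled.
      b=0  b=1  b=2  b=3  b=4  b=5  b=6  b=7
a=0:    L    L    W    W    W    W    W    L
a=1:    L    W    W    L    W    W    L    W
Cells with no legal move (terminal, hence L): (0,0), (0,1), (1,0).
The remaining L cells, each justified by listing all of its moves:
(0,7): →(0,5)(W), (0,3)(W), (0,2)(W) — all W, so L
(1,3): →(1,1)(W), (0,2)(W) — all W, so L
(1,6): →(1,4)(W), (1,2)(W), (1,1)(W), (0,5)(W) — all W, so L
Every other cell has at least one move into one of the L cells above, so it is W.
From (1,7) Player 1 can move to (1,3), reaching an L position.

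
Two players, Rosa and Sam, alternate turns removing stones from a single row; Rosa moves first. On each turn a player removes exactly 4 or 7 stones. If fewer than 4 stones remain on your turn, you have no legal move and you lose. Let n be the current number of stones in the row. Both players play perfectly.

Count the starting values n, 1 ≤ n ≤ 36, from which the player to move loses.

Classify positions by backward induction: terminal positions (no move available) are L. From any other position, the mover wins iff some move reaches an L.
n=0: no move → L
n=1: no move → L
n=2: no move → L
n=3: no move → L
n=4: W (go to 0, an L position)
n=5: W (go to 1, an L position)
n=6: W (go to 2, an L position)
n=7: W (go to 3, an L position)
n=8: W (go to 1, an L position)
n=9: W (go to 2, an L position)
n=10: W (go to 3, an L position)
n=11: L (options 7(W), 4(W) are all W)
n=12: L (options 8(W), 5(W) are all W)
n=13: L (options 9(W), 6(W) are all W)
n=14: L (options 10(W), 7(W) are all W)
n=15: W (go to 11, an L position)
n=16: W (go to 12, an L position)
n=17: W (go to 13, an L position)
n=18: W (go to 14, an L position)
n=19: W (go to 12, an L position)
n=20: W (go to 13, an L position)
n=21: W (go to 14, an L position)
n=22: L (options 18(W), 15(W) are all W)
n=23: L (options 19(W), 16(W) are all W)
n=24: L (options 20(W), 17(W) are all W)
n=25: L (options 21(W), 18(W) are all W)
n=26: W (go to 22, an L position)
n=27: W (go to 23, an L position)
n=28: W (go to 24, an L position)
n=29: W (go to 25, an L position)
n=30: W (go to 23, an L position)
n=31: W (go to 24, an L position)
n=32: W (go to 25, an L position)
n=33: L (options 29(W), 26(W) are all W)
n=34: L (options 30(W), 27(W) are all W)
n=35: L (options 31(W), 28(W) are all W)
n=36: L (options 32(W), 29(W) are all W)
L entries with 1 ≤ n ≤ 36 (n=0 is outside the asked range and is not counted): n = 1, 2, 3, 11, 12, 13, 14, 22, 23, 24, 25, 33, 34, 35, 36; that makes 15.

15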